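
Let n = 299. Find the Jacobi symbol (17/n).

-1

Reciprocity: 17 ≡ 1 and 299 ≡ 3 (mod 4), so (17/299) = +(299/17).
Reduce top mod 17: now compute (10/17).
Pull out 2: since 17 ≡ 1 (mod 8), (2/17) = +1.
Reciprocity: 5 ≡ 1 and 17 ≡ 1 (mod 4), so (5/17) = +(17/5).
Reduce top mod 5: now compute (2/5).
Pull out 2: since 5 ≡ 5 (mod 8), (2/5) = -1.
Reached (1/5) = 1. Collecting the sign flips along the way, the symbol is -1.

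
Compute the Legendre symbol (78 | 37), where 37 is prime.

First reduce: 78 ≡ 4 (mod 37).
Pull out 2^2: since 37 ≡ 5 (mod 8), (2/37) = -1, so (2/37)^2 = +1.
Reached (1/37) = 1. Collecting the sign flips along the way, the symbol is +1.

1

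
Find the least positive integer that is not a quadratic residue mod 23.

5

(2/23) = +1, so 2 is a residue.
(3/23) = +1, so 3 is a residue.
(4/23) = +1, so 4 is a residue.
(5/23) = −1, so 5 is the smallest positive non-residue mod 23.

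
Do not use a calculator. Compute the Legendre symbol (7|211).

Reciprocity: 7 ≡ 3 and 211 ≡ 3 (mod 4), so (7/211) = −(211/7).
Reduce top mod 7: now compute (1/7).
Reached (1/7) = 1. Collecting the sign flips along the way, the symbol is -1.

-1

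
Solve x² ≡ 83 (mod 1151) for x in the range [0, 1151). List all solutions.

Since 1151 ≡ 3 (mod 4), a square root of 83 is 83^((1151+1)/4) = 83^288 mod 1151.
Repeated squaring: 83^2≡1134, 83^4≡289, 83^8≡649, 83^16≡1086, 83^32≡772, 83^64≡917, 83^128≡659, 83^256≡354 (mod 1151).
83^288 = 83^(256+32) ≡ 501 (mod 1151).
Check: 501² = 251001 ≡ 83 (mod 1151). The two roots are 501 and 650.

501, 650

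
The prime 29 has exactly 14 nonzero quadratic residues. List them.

Square k = 1,…,14 (k and 29−k give the same square):
1²=1, 2²=4, 3²=9, 4²=16, 5²=25, 6²≡7, 7²≡20, 8²≡6, 9²≡23, 10²≡13, 11²≡5, 12²≡28, 13²≡24, 14²≡22 (mod 29).
So the quadratic residues mod 29 are {1, 4, 5, 6, 7, 9, 13, 16, 20, 22, 23, 24, 25, 28}.

1, 4, 5, 6, 7, 9, 13, 16, 20, 22, 23, 24, 25, 28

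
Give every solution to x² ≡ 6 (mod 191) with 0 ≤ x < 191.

31, 160

Since 191 ≡ 3 (mod 4), a square root of 6 is 6^((191+1)/4) = 6^48 mod 191.
Repeated squaring: 6^2≡36, 6^4≡150, 6^8≡153, 6^16≡107, 6^32≡180 (mod 191).
6^48 = 6^(32+16) ≡ 160 (mod 191).
Check: 160² = 25600 ≡ 6 (mod 191). The two roots are 31 and 160.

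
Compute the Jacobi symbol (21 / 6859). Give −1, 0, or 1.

-1

Reciprocity: 21 ≡ 1 and 6859 ≡ 3 (mod 4), so (21/6859) = +(6859/21).
Reduce top mod 21: now compute (13/21).
Reciprocity: 13 ≡ 1 and 21 ≡ 1 (mod 4), so (13/21) = +(21/13).
Reduce top mod 13: now compute (8/13).
Pull out 2^3: since 13 ≡ 5 (mod 8), (2/13) = -1, so (2/13)^3 = -1.
Reached (1/13) = 1. Collecting the sign flips along the way, the symbol is -1.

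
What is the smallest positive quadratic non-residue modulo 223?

(2/223) = +1, so 2 is a residue.
(3/223) = −1, so 3 is the smallest positive non-residue mod 223.

3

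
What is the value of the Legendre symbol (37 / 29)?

Euler's criterion: (37/29) ≡ 8^14 (mod 29).
8^2 ≡ 6 (mod 29)
8^4 ≡ 7 (mod 29)
8^8 ≡ 20 (mod 29)
8^14 = 8^(8+4+2) ≡ 28 (mod 29).
Result is 28 ≡ −1, so (37/29) = −1.

-1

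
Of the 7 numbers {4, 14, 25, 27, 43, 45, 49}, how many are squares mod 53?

4

(4/53) = +1 → QR.
(14/53) = -1 → non-residue.
(25/53) = +1 → QR.
(27/53) = -1 → non-residue.
(43/53) = +1 → QR.
(45/53) = -1 → non-residue.
(49/53) = +1 → QR.
Total quadratic residues among the 7: 4.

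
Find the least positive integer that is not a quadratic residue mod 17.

3

(2/17) = +1, so 2 is a residue.
(3/17) = −1, so 3 is the smallest positive non-residue mod 17.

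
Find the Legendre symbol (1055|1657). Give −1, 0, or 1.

-1

Reciprocity: 1055 ≡ 3 and 1657 ≡ 1 (mod 4), so (1055/1657) = +(1657/1055).
Reduce top mod 1055: now compute (602/1055).
Pull out 2: since 1055 ≡ 7 (mod 8), (2/1055) = +1.
Reciprocity: 301 ≡ 1 and 1055 ≡ 3 (mod 4), so (301/1055) = +(1055/301).
Reduce top mod 301: now compute (152/301).
Pull out 2^3: since 301 ≡ 5 (mod 8), (2/301) = -1, so (2/301)^3 = -1.
Reciprocity: 19 ≡ 3 and 301 ≡ 1 (mod 4), so (19/301) = +(301/19).
Reduce top mod 19: now compute (16/19).
Pull out 2^4: since 19 ≡ 3 (mod 8), (2/19) = -1, so (2/19)^4 = +1.
Reached (1/19) = 1. Collecting the sign flips along the way, the symbol is -1.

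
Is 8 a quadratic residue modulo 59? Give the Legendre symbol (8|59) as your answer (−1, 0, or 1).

Pull out 2^3: since 59 ≡ 3 (mod 8), (2/59) = -1, so (2/59)^3 = -1.
Reached (1/59) = 1. Collecting the sign flips along the way, the symbol is -1.

-1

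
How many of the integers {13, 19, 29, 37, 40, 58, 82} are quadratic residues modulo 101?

5

(13/101) = +1 → QR.
(19/101) = +1 → QR.
(29/101) = -1 → non-residue.
(37/101) = +1 → QR.
(40/101) = -1 → non-residue.
(58/101) = +1 → QR.
(82/101) = +1 → QR.
Total quadratic residues among the 7: 5.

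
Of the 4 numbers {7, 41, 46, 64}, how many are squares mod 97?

(7/97) = -1 → non-residue.
(41/97) = -1 → non-residue.
(46/97) = -1 → non-residue.
(64/97) = +1 → QR.
Total quadratic residues among the 4: 1.

1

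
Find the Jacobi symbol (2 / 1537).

Pull out 2: since 1537 ≡ 1 (mod 8), (2/1537) = +1.
Reached (1/1537) = 1. Collecting the sign flips along the way, the symbol is +1.

1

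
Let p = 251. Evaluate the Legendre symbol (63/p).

Euler's criterion: (63/251) ≡ 63^125 (mod 251).
63^2 ≡ 204 (mod 251)
63^4 ≡ 201 (mod 251)
63^8 ≡ 241 (mod 251)
63^16 ≡ 100 (mod 251)
63^32 ≡ 211 (mod 251)
63^64 ≡ 94 (mod 251)
63^125 = 63^(64+32+16+8+4+1) ≡ 1 (mod 251).
Result is 1, so (63/251) = 1.

1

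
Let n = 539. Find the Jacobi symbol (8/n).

Pull out 2^3: since 539 ≡ 3 (mod 8), (2/539) = -1, so (2/539)^3 = -1.
Reached (1/539) = 1. Collecting the sign flips along the way, the symbol is -1.

-1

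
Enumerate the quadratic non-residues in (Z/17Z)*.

3, 5, 6, 7, 10, 11, 12, 14

Square k = 1,…,8 (k and 17−k give the same square):
1²=1, 2²=4, 3²=9, 4²=16, 5²≡8, 6²≡2, 7²≡15, 8²≡13 (mod 17).
The residues are {1, 2, 4, 8, 9, 13, 15, 16}; the non-residues are the remaining 8 nonzero classes.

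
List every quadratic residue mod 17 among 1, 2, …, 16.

Square k = 1,…,8 (k and 17−k give the same square):
1²=1, 2²=4, 3²=9, 4²=16, 5²≡8, 6²≡2, 7²≡15, 8²≡13 (mod 17).
So the quadratic residues mod 17 are {1, 2, 4, 8, 9, 13, 15, 16}.

1, 2, 4, 8, 9, 13, 15, 16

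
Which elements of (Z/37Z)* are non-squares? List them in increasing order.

Square k = 1,…,18 (k and 37−k give the same square):
1²=1, 2²=4, 3²=9, 4²=16, 5²=25, 6²=36, 7²≡12, 8²≡27, 9²≡7, 10²≡26, 11²≡10, 12²≡33, 13²≡21, 14²≡11, 15²≡3, 16²≡34, 17²≡30, 18²≡28 (mod 37).
The residues are {1, 3, 4, 7, 9, 10, 11, 12, 16, 21, 25, 26, 27, 28, 30, 33, 34, 36}; the non-residues are the remaining 18 nonzero classes.

2,5,6,8,13,14,15,17,18,19,20,22,23,24,29,31,32,35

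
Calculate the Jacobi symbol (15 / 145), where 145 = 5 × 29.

0

Reciprocity: 15 ≡ 3 and 145 ≡ 1 (mod 4), so (15/145) = +(145/15).
Reduce top mod 15: now compute (10/15).
Pull out 2: since 15 ≡ 7 (mod 8), (2/15) = +1.
Reciprocity: 5 ≡ 1 and 15 ≡ 3 (mod 4), so (5/15) = +(15/5).
Reduce top mod 5: now compute (0/5).
Top reduces to 0: gcd > 1, so the symbol is 0.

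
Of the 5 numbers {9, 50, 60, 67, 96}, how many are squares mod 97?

3

(9/97) = +1 → QR.
(50/97) = +1 → QR.
(60/97) = -1 → non-residue.
(67/97) = -1 → non-residue.
(96/97) = +1 → QR.
Total quadratic residues among the 5: 3.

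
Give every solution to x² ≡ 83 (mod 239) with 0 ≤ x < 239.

Since 239 ≡ 3 (mod 4), a square root of 83 is 83^((239+1)/4) = 83^60 mod 239.
Repeated squaring: 83^2≡197, 83^4≡91, 83^8≡155, 83^16≡125, 83^32≡90 (mod 239).
83^60 = 83^(32+16+8+4) ≡ 68 (mod 239).
Check: 68² = 4624 ≡ 83 (mod 239). The two roots are 68 and 171.

68, 171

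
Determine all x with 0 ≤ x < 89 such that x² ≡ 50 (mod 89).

89 ≡ 1 (mod 4), so we find a root by search.
Trying successive values, 36² = 1296 ≡ 50 (mod 89). The other root is 89 − 36 = 53.

36, 53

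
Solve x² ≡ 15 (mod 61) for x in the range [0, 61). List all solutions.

61 ≡ 1 (mod 4), so we find a root by search.
Trying successive values, 25² = 625 ≡ 15 (mod 61). The other root is 61 − 25 = 36.

25, 36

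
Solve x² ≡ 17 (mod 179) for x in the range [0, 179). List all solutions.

Since 179 ≡ 3 (mod 4), a square root of 17 is 17^((179+1)/4) = 17^45 mod 179.
Repeated squaring: 17^2≡110, 17^4≡107, 17^8≡172, 17^16≡49, 17^32≡74 (mod 179).
17^45 = 17^(32+8+4+1) ≡ 14 (mod 179).
Check: 14² = 196 ≡ 17 (mod 179). The two roots are 14 and 165.

14, 165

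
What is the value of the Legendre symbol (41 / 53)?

-1

Euler's criterion: (41/53) ≡ 41^26 (mod 53).
41^2 ≡ 38 (mod 53)
41^4 ≡ 13 (mod 53)
41^8 ≡ 10 (mod 53)
41^16 ≡ 47 (mod 53)
41^26 = 41^(16+8+2) ≡ 52 (mod 53).
Result is 52 ≡ −1, so (41/53) = −1.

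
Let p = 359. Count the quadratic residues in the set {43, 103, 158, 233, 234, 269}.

(43/359) = -1 → non-residue.
(103/359) = -1 → non-residue.
(158/359) = +1 → QR.
(233/359) = +1 → QR.
(234/359) = -1 → non-residue.
(269/359) = -1 → non-residue.
Total quadratic residues among the 6: 2.

2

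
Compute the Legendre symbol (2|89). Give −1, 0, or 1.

Pull out 2: since 89 ≡ 1 (mod 8), (2/89) = +1.
Reached (1/89) = 1. Collecting the sign flips along the way, the symbol is +1.

1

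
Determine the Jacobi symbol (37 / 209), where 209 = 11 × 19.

Reciprocity: 37 ≡ 1 and 209 ≡ 1 (mod 4), so (37/209) = +(209/37).
Reduce top mod 37: now compute (24/37).
Pull out 2^3: since 37 ≡ 5 (mod 8), (2/37) = -1, so (2/37)^3 = -1.
Reciprocity: 3 ≡ 3 and 37 ≡ 1 (mod 4), so (3/37) = +(37/3).
Reduce top mod 3: now compute (1/3).
Reached (1/3) = 1. Collecting the sign flips along the way, the symbol is -1.

-1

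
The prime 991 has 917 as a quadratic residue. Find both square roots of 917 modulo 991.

Since 991 ≡ 3 (mod 4), a square root of 917 is 917^((991+1)/4) = 917^248 mod 991.
Repeated squaring: 917^2≡521, 917^4≡898, 917^8≡721, 917^16≡557, 917^32≡66, 917^64≡392, 917^128≡59 (mod 991).
917^248 = 917^(128+64+32+16+8) ≡ 211 (mod 991).
Check: 211² = 44521 ≡ 917 (mod 991). The two roots are 211 and 780.

211, 780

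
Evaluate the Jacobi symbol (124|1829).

Pull out 2^2: since 1829 ≡ 5 (mod 8), (2/1829) = -1, so (2/1829)^2 = +1.
Reciprocity: 31 ≡ 3 and 1829 ≡ 1 (mod 4), so (31/1829) = +(1829/31).
Reduce top mod 31: now compute (0/31).
Top reduces to 0: gcd > 1, so the symbol is 0.

0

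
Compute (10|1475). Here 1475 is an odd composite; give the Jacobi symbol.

0

Pull out 2: since 1475 ≡ 3 (mod 8), (2/1475) = -1.
Reciprocity: 5 ≡ 1 and 1475 ≡ 3 (mod 4), so (5/1475) = +(1475/5).
Reduce top mod 5: now compute (0/5).
Top reduces to 0: gcd > 1, so the symbol is 0.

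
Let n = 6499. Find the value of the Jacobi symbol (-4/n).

-1

First reduce: -4 ≡ 6495 (mod 6499).
Reciprocity: 6495 ≡ 3 and 6499 ≡ 3 (mod 4), so (6495/6499) = −(6499/6495).
Reduce top mod 6495: now compute (4/6495).
Pull out 2^2: since 6495 ≡ 7 (mod 8), (2/6495) = +1, so (2/6495)^2 = +1.
Reached (1/6495) = 1. Collecting the sign flips along the way, the symbol is -1.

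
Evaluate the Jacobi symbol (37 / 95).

1

Reciprocity: 37 ≡ 1 and 95 ≡ 3 (mod 4), so (37/95) = +(95/37).
Reduce top mod 37: now compute (21/37).
Reciprocity: 21 ≡ 1 and 37 ≡ 1 (mod 4), so (21/37) = +(37/21).
Reduce top mod 21: now compute (16/21).
Pull out 2^4: since 21 ≡ 5 (mod 8), (2/21) = -1, so (2/21)^4 = +1.
Reached (1/21) = 1. Collecting the sign flips along the way, the symbol is +1.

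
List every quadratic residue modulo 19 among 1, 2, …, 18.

Square k = 1,…,9 (k and 19−k give the same square):
1²=1, 2²=4, 3²=9, 4²=16, 5²≡6, 6²≡17, 7²≡11, 8²≡7, 9²≡5 (mod 19).
So the quadratic residues mod 19 are {1, 4, 5, 6, 7, 9, 11, 16, 17}.

1 4 5 6 7 9 11 16 17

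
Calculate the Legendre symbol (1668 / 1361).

1

First reduce: 1668 ≡ 307 (mod 1361).
Reciprocity: 307 ≡ 3 and 1361 ≡ 1 (mod 4), so (307/1361) = +(1361/307).
Reduce top mod 307: now compute (133/307).
Reciprocity: 133 ≡ 1 and 307 ≡ 3 (mod 4), so (133/307) = +(307/133).
Reduce top mod 133: now compute (41/133).
Reciprocity: 41 ≡ 1 and 133 ≡ 1 (mod 4), so (41/133) = +(133/41).
Reduce top mod 41: now compute (10/41).
Pull out 2: since 41 ≡ 1 (mod 8), (2/41) = +1.
Reciprocity: 5 ≡ 1 and 41 ≡ 1 (mod 4), so (5/41) = +(41/5).
Reduce top mod 5: now compute (1/5).
Reached (1/5) = 1. Collecting the sign flips along the way, the symbol is +1.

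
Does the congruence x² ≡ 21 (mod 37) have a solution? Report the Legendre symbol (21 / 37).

1

Reciprocity: 21 ≡ 1 and 37 ≡ 1 (mod 4), so (21/37) = +(37/21).
Reduce top mod 21: now compute (16/21).
Pull out 2^4: since 21 ≡ 5 (mod 8), (2/21) = -1, so (2/21)^4 = +1.
Reached (1/21) = 1. Collecting the sign flips along the way, the symbol is +1.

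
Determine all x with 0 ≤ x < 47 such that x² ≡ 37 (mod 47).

15, 32

Since 47 ≡ 3 (mod 4), a square root of 37 is 37^((47+1)/4) = 37^12 mod 47.
Repeated squaring: 37^2≡6, 37^4≡36, 37^8≡27 (mod 47).
37^12 = 37^(8+4) ≡ 32 (mod 47).
Check: 32² = 1024 ≡ 37 (mod 47). The two roots are 15 and 32.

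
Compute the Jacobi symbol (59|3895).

Reciprocity: 59 ≡ 3 and 3895 ≡ 3 (mod 4), so (59/3895) = −(3895/59).
Reduce top mod 59: now compute (1/59).
Reached (1/59) = 1. Collecting the sign flips along the way, the symbol is -1.

-1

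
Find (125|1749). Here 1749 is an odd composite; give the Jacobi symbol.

Reciprocity: 125 ≡ 1 and 1749 ≡ 1 (mod 4), so (125/1749) = +(1749/125).
Reduce top mod 125: now compute (124/125).
Pull out 2^2: since 125 ≡ 5 (mod 8), (2/125) = -1, so (2/125)^2 = +1.
Reciprocity: 31 ≡ 3 and 125 ≡ 1 (mod 4), so (31/125) = +(125/31).
Reduce top mod 31: now compute (1/31).
Reached (1/31) = 1. Collecting the sign flips along the way, the symbol is +1.

1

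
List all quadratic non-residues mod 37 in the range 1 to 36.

Square k = 1,…,18 (k and 37−k give the same square):
1²=1, 2²=4, 3²=9, 4²=16, 5²=25, 6²=36, 7²≡12, 8²≡27, 9²≡7, 10²≡26, 11²≡10, 12²≡33, 13²≡21, 14²≡11, 15²≡3, 16²≡34, 17²≡30, 18²≡28 (mod 37).
The residues are {1, 3, 4, 7, 9, 10, 11, 12, 16, 21, 25, 26, 27, 28, 30, 33, 34, 36}; the non-residues are the remaining 18 nonzero classes.

2 5 6 8 13 14 15 17 18 19 20 22 23 24 29 31 32 35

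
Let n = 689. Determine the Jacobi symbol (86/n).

1

Pull out 2: since 689 ≡ 1 (mod 8), (2/689) = +1.
Reciprocity: 43 ≡ 3 and 689 ≡ 1 (mod 4), so (43/689) = +(689/43).
Reduce top mod 43: now compute (1/43).
Reached (1/43) = 1. Collecting the sign flips along the way, the symbol is +1.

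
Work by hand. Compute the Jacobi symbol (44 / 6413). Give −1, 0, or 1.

Pull out 2^2: since 6413 ≡ 5 (mod 8), (2/6413) = -1, so (2/6413)^2 = +1.
Reciprocity: 11 ≡ 3 and 6413 ≡ 1 (mod 4), so (11/6413) = +(6413/11).
Reduce top mod 11: now compute (0/11).
Top reduces to 0: gcd > 1, so the symbol is 0.

0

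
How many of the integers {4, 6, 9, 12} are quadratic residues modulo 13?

3

(4/13) = +1 → QR.
(6/13) = -1 → non-residue.
(9/13) = +1 → QR.
(12/13) = +1 → QR.
Total quadratic residues among the 4: 3.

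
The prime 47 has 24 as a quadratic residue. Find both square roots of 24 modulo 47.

Since 47 ≡ 3 (mod 4), a square root of 24 is 24^((47+1)/4) = 24^12 mod 47.
Repeated squaring: 24^2≡12, 24^4≡3, 24^8≡9 (mod 47).
24^12 = 24^(8+4) ≡ 27 (mod 47).
Check: 27² = 729 ≡ 24 (mod 47). The two roots are 20 and 27.

20, 27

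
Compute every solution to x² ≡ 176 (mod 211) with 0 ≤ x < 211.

78, 133

Since 211 ≡ 3 (mod 4), a square root of 176 is 176^((211+1)/4) = 176^53 mod 211.
Repeated squaring: 176^2≡170, 176^4≡204, 176^8≡49, 176^16≡80, 176^32≡70 (mod 211).
176^53 = 176^(32+16+4+1) ≡ 78 (mod 211).
Check: 78² = 6084 ≡ 176 (mod 211). The two roots are 78 and 133.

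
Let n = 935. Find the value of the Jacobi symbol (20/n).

Pull out 2^2: since 935 ≡ 7 (mod 8), (2/935) = +1, so (2/935)^2 = +1.
Reciprocity: 5 ≡ 1 and 935 ≡ 3 (mod 4), so (5/935) = +(935/5).
Reduce top mod 5: now compute (0/5).
Top reduces to 0: gcd > 1, so the symbol is 0.

0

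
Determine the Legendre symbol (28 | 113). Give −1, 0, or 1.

1

Pull out 2^2: since 113 ≡ 1 (mod 8), (2/113) = +1, so (2/113)^2 = +1.
Reciprocity: 7 ≡ 3 and 113 ≡ 1 (mod 4), so (7/113) = +(113/7).
Reduce top mod 7: now compute (1/7).
Reached (1/7) = 1. Collecting the sign flips along the way, the symbol is +1.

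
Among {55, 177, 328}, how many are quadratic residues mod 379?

(55/379) = -1 → non-residue.
(177/379) = +1 → QR.
(328/379) = -1 → non-residue.
Total quadratic residues among the 3: 1.

1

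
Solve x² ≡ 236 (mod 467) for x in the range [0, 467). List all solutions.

161, 306

Since 467 ≡ 3 (mod 4), a square root of 236 is 236^((467+1)/4) = 236^117 mod 467.
Repeated squaring: 236^2≡123, 236^4≡185, 236^8≡134, 236^16≡210, 236^32≡202, 236^64≡175 (mod 467).
236^117 = 236^(64+32+16+4+1) ≡ 161 (mod 467).
Check: 161² = 25921 ≡ 236 (mod 467). The two roots are 161 and 306.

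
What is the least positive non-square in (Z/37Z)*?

(2/37) = −1, so 2 is the smallest positive non-residue mod 37.

2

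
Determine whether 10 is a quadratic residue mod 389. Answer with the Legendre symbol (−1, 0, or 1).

Pull out 2: since 389 ≡ 5 (mod 8), (2/389) = -1.
Reciprocity: 5 ≡ 1 and 389 ≡ 1 (mod 4), so (5/389) = +(389/5).
Reduce top mod 5: now compute (4/5).
Pull out 2^2: since 5 ≡ 5 (mod 8), (2/5) = -1, so (2/5)^2 = +1.
Reached (1/5) = 1. Collecting the sign flips along the way, the symbol is -1.

-1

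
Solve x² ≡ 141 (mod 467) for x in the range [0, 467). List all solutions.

190, 277

Since 467 ≡ 3 (mod 4), a square root of 141 is 141^((467+1)/4) = 141^117 mod 467.
Repeated squaring: 141^2≡267, 141^4≡305, 141^8≡92, 141^16≡58, 141^32≡95, 141^64≡152 (mod 467).
141^117 = 141^(64+32+16+4+1) ≡ 277 (mod 467).
Check: 277² = 76729 ≡ 141 (mod 467). The two roots are 190 and 277.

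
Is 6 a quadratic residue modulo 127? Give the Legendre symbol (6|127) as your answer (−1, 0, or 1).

-1

Euler's criterion: (6/127) ≡ 6^63 (mod 127).
6^2 ≡ 36 (mod 127)
6^4 ≡ 26 (mod 127)
6^8 ≡ 41 (mod 127)
6^16 ≡ 30 (mod 127)
6^32 ≡ 11 (mod 127)
6^63 = 6^(32+16+8+4+2+1) ≡ 126 (mod 127).
Result is 126 ≡ −1, so (6/127) = −1.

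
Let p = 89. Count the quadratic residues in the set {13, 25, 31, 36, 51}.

(13/89) = -1 → non-residue.
(25/89) = +1 → QR.
(31/89) = -1 → non-residue.
(36/89) = +1 → QR.
(51/89) = -1 → non-residue.
Total quadratic residues among the 5: 2.

2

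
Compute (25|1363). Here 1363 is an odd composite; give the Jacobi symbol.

Reciprocity: 25 ≡ 1 and 1363 ≡ 3 (mod 4), so (25/1363) = +(1363/25).
Reduce top mod 25: now compute (13/25).
Reciprocity: 13 ≡ 1 and 25 ≡ 1 (mod 4), so (13/25) = +(25/13).
Reduce top mod 13: now compute (12/13).
Pull out 2^2: since 13 ≡ 5 (mod 8), (2/13) = -1, so (2/13)^2 = +1.
Reciprocity: 3 ≡ 3 and 13 ≡ 1 (mod 4), so (3/13) = +(13/3).
Reduce top mod 3: now compute (1/3).
Reached (1/3) = 1. Collecting the sign flips along the way, the symbol is +1.

1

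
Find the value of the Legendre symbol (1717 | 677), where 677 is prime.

-1

First reduce: 1717 ≡ 363 (mod 677).
Reciprocity: 363 ≡ 3 and 677 ≡ 1 (mod 4), so (363/677) = +(677/363).
Reduce top mod 363: now compute (314/363).
Pull out 2: since 363 ≡ 3 (mod 8), (2/363) = -1.
Reciprocity: 157 ≡ 1 and 363 ≡ 3 (mod 4), so (157/363) = +(363/157).
Reduce top mod 157: now compute (49/157).
Reciprocity: 49 ≡ 1 and 157 ≡ 1 (mod 4), so (49/157) = +(157/49).
Reduce top mod 49: now compute (10/49).
Pull out 2: since 49 ≡ 1 (mod 8), (2/49) = +1.
Reciprocity: 5 ≡ 1 and 49 ≡ 1 (mod 4), so (5/49) = +(49/5).
Reduce top mod 5: now compute (4/5).
Pull out 2^2: since 5 ≡ 5 (mod 8), (2/5) = -1, so (2/5)^2 = +1.
Reached (1/5) = 1. Collecting the sign flips along the way, the symbol is -1.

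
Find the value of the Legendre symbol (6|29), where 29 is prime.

1

Euler's criterion: (6/29) ≡ 6^14 (mod 29).
6^2 ≡ 7 (mod 29)
6^4 ≡ 20 (mod 29)
6^8 ≡ 23 (mod 29)
6^14 = 6^(8+4+2) ≡ 1 (mod 29).
Result is 1, so (6/29) = 1.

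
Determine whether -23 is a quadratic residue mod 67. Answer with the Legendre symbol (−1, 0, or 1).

Euler's criterion: (-23/67) ≡ 44^33 (mod 67).
44^2 ≡ 60 (mod 67)
44^4 ≡ 49 (mod 67)
44^8 ≡ 56 (mod 67)
44^16 ≡ 54 (mod 67)
44^32 ≡ 35 (mod 67)
44^33 = 44^(32+1) ≡ 66 (mod 67).
Result is 66 ≡ −1, so (-23/67) = −1.

-1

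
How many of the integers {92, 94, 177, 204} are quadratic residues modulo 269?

3

(92/269) = +1 → QR.
(94/269) = -1 → non-residue.
(177/269) = +1 → QR.
(204/269) = +1 → QR.
Total quadratic residues among the 4: 3.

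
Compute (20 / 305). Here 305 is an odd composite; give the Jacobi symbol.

0

Pull out 2^2: since 305 ≡ 1 (mod 8), (2/305) = +1, so (2/305)^2 = +1.
Reciprocity: 5 ≡ 1 and 305 ≡ 1 (mod 4), so (5/305) = +(305/5).
Reduce top mod 5: now compute (0/5).
Top reduces to 0: gcd > 1, so the symbol is 0.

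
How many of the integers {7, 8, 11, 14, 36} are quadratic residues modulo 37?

3

(7/37) = +1 → QR.
(8/37) = -1 → non-residue.
(11/37) = +1 → QR.
(14/37) = -1 → non-residue.
(36/37) = +1 → QR.
Total quadratic residues among the 5: 3.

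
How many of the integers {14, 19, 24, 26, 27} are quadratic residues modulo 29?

1

(14/29) = -1 → non-residue.
(19/29) = -1 → non-residue.
(24/29) = +1 → QR.
(26/29) = -1 → non-residue.
(27/29) = -1 → non-residue.
Total quadratic residues among the 5: 1.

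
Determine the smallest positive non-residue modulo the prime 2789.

2

(2/2789) = −1, so 2 is the smallest positive non-residue mod 2789.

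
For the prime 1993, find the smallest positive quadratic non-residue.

(2/1993) = +1, so 2 is a residue.
(3/1993) = +1, so 3 is a residue.
(4/1993) = +1, so 4 is a residue.
(5/1993) = −1, so 5 is the smallest positive non-residue mod 1993.

5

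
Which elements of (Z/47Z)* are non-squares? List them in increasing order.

Square k = 1,…,23 (k and 47−k give the same square):
1²=1, 2²=4, 3²=9, 4²=16, 5²=25, 6²=36, 7²≡2, 8²≡17, 9²≡34, 10²≡6, 11²≡27, 12²≡3, 13²≡28, 14²≡8, 15²≡37, 16²≡21, 17²≡7, 18²≡42, 19²≡32, 20²≡24, 21²≡18, 22²≡14, 23²≡12 (mod 47).
The residues are {1, 2, 3, 4, 6, 7, 8, 9, 12, 14, 16, 17, 18, 21, 24, 25, 27, 28, 32, 34, 36, 37, 42}; the non-residues are the remaining 23 nonzero classes.

5,10,11,13,15,19,20,22,23,26,29,30,31,33,35,38,39,40,41,43,44,45,46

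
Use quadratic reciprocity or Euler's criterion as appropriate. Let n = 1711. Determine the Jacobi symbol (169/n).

1

Reciprocity: 169 ≡ 1 and 1711 ≡ 3 (mod 4), so (169/1711) = +(1711/169).
Reduce top mod 169: now compute (21/169).
Reciprocity: 21 ≡ 1 and 169 ≡ 1 (mod 4), so (21/169) = +(169/21).
Reduce top mod 21: now compute (1/21).
Reached (1/21) = 1. Collecting the sign flips along the way, the symbol is +1.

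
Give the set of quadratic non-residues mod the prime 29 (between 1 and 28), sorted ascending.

2 3 8 10 11 12 14 15 17 18 19 21 26 27

Square k = 1,…,14 (k and 29−k give the same square):
1²=1, 2²=4, 3²=9, 4²=16, 5²=25, 6²≡7, 7²≡20, 8²≡6, 9²≡23, 10²≡13, 11²≡5, 12²≡28, 13²≡24, 14²≡22 (mod 29).
The residues are {1, 4, 5, 6, 7, 9, 13, 16, 20, 22, 23, 24, 25, 28}; the non-residues are the remaining 14 nonzero classes.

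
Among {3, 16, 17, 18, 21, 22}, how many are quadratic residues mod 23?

3

(3/23) = +1 → QR.
(16/23) = +1 → QR.
(17/23) = -1 → non-residue.
(18/23) = +1 → QR.
(21/23) = -1 → non-residue.
(22/23) = -1 → non-residue.
Total quadratic residues among the 6: 3.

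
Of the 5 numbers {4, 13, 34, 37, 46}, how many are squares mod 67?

(4/67) = +1 → QR.
(13/67) = -1 → non-residue.
(34/67) = -1 → non-residue.
(37/67) = +1 → QR.
(46/67) = -1 → non-residue.
Total quadratic residues among the 5: 2.

2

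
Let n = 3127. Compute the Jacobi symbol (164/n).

Pull out 2^2: since 3127 ≡ 7 (mod 8), (2/3127) = +1, so (2/3127)^2 = +1.
Reciprocity: 41 ≡ 1 and 3127 ≡ 3 (mod 4), so (41/3127) = +(3127/41).
Reduce top mod 41: now compute (11/41).
Reciprocity: 11 ≡ 3 and 41 ≡ 1 (mod 4), so (11/41) = +(41/11).
Reduce top mod 11: now compute (8/11).
Pull out 2^3: since 11 ≡ 3 (mod 8), (2/11) = -1, so (2/11)^3 = -1.
Reached (1/11) = 1. Collecting the sign flips along the way, the symbol is -1.

-1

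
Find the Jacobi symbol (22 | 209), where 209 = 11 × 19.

Pull out 2: since 209 ≡ 1 (mod 8), (2/209) = +1.
Reciprocity: 11 ≡ 3 and 209 ≡ 1 (mod 4), so (11/209) = +(209/11).
Reduce top mod 11: now compute (0/11).
Top reduces to 0: gcd > 1, so the symbol is 0.

0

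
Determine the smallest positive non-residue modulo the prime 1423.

3

(2/1423) = +1, so 2 is a residue.
(3/1423) = −1, so 3 is the smallest positive non-residue mod 1423.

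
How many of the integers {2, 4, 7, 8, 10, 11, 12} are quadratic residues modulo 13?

3

(2/13) = -1 → non-residue.
(4/13) = +1 → QR.
(7/13) = -1 → non-residue.
(8/13) = -1 → non-residue.
(10/13) = +1 → QR.
(11/13) = -1 → non-residue.
(12/13) = +1 → QR.
Total quadratic residues among the 7: 3.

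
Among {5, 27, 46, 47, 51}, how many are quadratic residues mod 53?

2

(5/53) = -1 → non-residue.
(27/53) = -1 → non-residue.
(46/53) = +1 → QR.
(47/53) = +1 → QR.
(51/53) = -1 → non-residue.
Total quadratic residues among the 5: 2.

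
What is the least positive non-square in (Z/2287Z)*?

(2/2287) = +1, so 2 is a residue.
(3/2287) = −1, so 3 is the smallest positive non-residue mod 2287.

3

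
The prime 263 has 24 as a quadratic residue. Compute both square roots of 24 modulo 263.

63, 200

Since 263 ≡ 3 (mod 4), a square root of 24 is 24^((263+1)/4) = 24^66 mod 263.
Repeated squaring: 24^2≡50, 24^4≡133, 24^8≡68, 24^16≡153, 24^32≡2, 24^64≡4 (mod 263).
24^66 = 24^(64+2) ≡ 200 (mod 263).
Check: 200² = 40000 ≡ 24 (mod 263). The two roots are 63 and 200.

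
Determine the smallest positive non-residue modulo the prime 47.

5

(2/47) = +1, so 2 is a residue.
(3/47) = +1, so 3 is a residue.
(4/47) = +1, so 4 is a residue.
(5/47) = −1, so 5 is the smallest positive non-residue mod 47.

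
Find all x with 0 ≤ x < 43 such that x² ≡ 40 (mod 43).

13, 30

Since 43 ≡ 3 (mod 4), a square root of 40 is 40^((43+1)/4) = 40^11 mod 43.
Repeated squaring: 40^2≡9, 40^4≡38, 40^8≡25 (mod 43).
40^11 = 40^(8+2+1) ≡ 13 (mod 43).
Check: 13² = 169 ≡ 40 (mod 43). The two roots are 13 and 30.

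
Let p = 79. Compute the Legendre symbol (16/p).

1

Pull out 2^4: since 79 ≡ 7 (mod 8), (2/79) = +1, so (2/79)^4 = +1.
Reached (1/79) = 1. Collecting the sign flips along the way, the symbol is +1.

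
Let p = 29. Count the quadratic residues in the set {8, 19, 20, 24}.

(8/29) = -1 → non-residue.
(19/29) = -1 → non-residue.
(20/29) = +1 → QR.
(24/29) = +1 → QR.
Total quadratic residues among the 4: 2.

2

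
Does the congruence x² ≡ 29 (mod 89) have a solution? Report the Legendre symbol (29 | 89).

Euler's criterion: (29/89) ≡ 29^44 (mod 89).
29^2 ≡ 40 (mod 89)
29^4 ≡ 87 (mod 89)
29^8 ≡ 4 (mod 89)
29^16 ≡ 16 (mod 89)
29^32 ≡ 78 (mod 89)
29^44 = 29^(32+8+4) ≡ 88 (mod 89).
Result is 88 ≡ −1, so (29/89) = −1.

-1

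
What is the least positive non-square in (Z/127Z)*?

(2/127) = +1, so 2 is a residue.
(3/127) = −1, so 3 is the smallest positive non-residue mod 127.

3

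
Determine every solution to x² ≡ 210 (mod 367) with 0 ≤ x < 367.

111, 256

Since 367 ≡ 3 (mod 4), a square root of 210 is 210^((367+1)/4) = 210^92 mod 367.
Repeated squaring: 210^2≡60, 210^4≡297, 210^8≡129, 210^16≡126, 210^32≡95, 210^64≡217 (mod 367).
210^92 = 210^(64+16+8+4) ≡ 256 (mod 367).
Check: 256² = 65536 ≡ 210 (mod 367). The two roots are 111 and 256.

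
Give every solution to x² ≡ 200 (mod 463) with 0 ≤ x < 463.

178, 285

Since 463 ≡ 3 (mod 4), a square root of 200 is 200^((463+1)/4) = 200^116 mod 463.
Repeated squaring: 200^2≡182, 200^4≡251, 200^8≡33, 200^16≡163, 200^32≡178, 200^64≡200 (mod 463).
200^116 = 200^(64+32+16+4) ≡ 178 (mod 463).
Check: 178² = 31684 ≡ 200 (mod 463). The two roots are 178 and 285.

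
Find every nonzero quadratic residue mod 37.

1,3,4,7,9,10,11,12,16,21,25,26,27,28,30,33,34,36

Square k = 1,…,18 (k and 37−k give the same square):
1²=1, 2²=4, 3²=9, 4²=16, 5²=25, 6²=36, 7²≡12, 8²≡27, 9²≡7, 10²≡26, 11²≡10, 12²≡33, 13²≡21, 14²≡11, 15²≡3, 16²≡34, 17²≡30, 18²≡28 (mod 37).
So the quadratic residues mod 37 are {1, 3, 4, 7, 9, 10, 11, 12, 16, 21, 25, 26, 27, 28, 30, 33, 34, 36}.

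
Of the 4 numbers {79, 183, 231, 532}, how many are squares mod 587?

1

(79/587) = +1 → QR.
(183/587) = -1 → non-residue.
(231/587) = -1 → non-residue.
(532/587) = -1 → non-residue.
Total quadratic residues among the 4: 1.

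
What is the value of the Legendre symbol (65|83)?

Reciprocity: 65 ≡ 1 and 83 ≡ 3 (mod 4), so (65/83) = +(83/65).
Reduce top mod 65: now compute (18/65).
Pull out 2: since 65 ≡ 1 (mod 8), (2/65) = +1.
Reciprocity: 9 ≡ 1 and 65 ≡ 1 (mod 4), so (9/65) = +(65/9).
Reduce top mod 9: now compute (2/9).
Pull out 2: since 9 ≡ 1 (mod 8), (2/9) = +1.
Reached (1/9) = 1. Collecting the sign flips along the way, the symbol is +1.

1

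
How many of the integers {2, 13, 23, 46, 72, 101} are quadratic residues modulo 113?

3

(2/113) = +1 → QR.
(13/113) = +1 → QR.
(23/113) = -1 → non-residue.
(46/113) = -1 → non-residue.
(72/113) = +1 → QR.
(101/113) = -1 → non-residue.
Total quadratic residues among the 6: 3.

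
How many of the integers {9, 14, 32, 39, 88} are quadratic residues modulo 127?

3

(9/127) = +1 → QR.
(14/127) = -1 → non-residue.
(32/127) = +1 → QR.
(39/127) = -1 → non-residue.
(88/127) = +1 → QR.
Total quadratic residues among the 5: 3.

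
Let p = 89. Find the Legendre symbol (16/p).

1

Pull out 2^4: since 89 ≡ 1 (mod 8), (2/89) = +1, so (2/89)^4 = +1.
Reached (1/89) = 1. Collecting the sign flips along the way, the symbol is +1.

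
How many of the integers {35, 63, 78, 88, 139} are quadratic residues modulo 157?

(35/157) = +1 → QR.
(63/157) = -1 → non-residue.
(78/157) = -1 → non-residue.
(88/157) = -1 → non-residue.
(139/157) = -1 → non-residue.
Total quadratic residues among the 5: 1.

1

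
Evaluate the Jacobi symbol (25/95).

Reciprocity: 25 ≡ 1 and 95 ≡ 3 (mod 4), so (25/95) = +(95/25).
Reduce top mod 25: now compute (20/25).
Pull out 2^2: since 25 ≡ 1 (mod 8), (2/25) = +1, so (2/25)^2 = +1.
Reciprocity: 5 ≡ 1 and 25 ≡ 1 (mod 4), so (5/25) = +(25/5).
Reduce top mod 5: now compute (0/5).
Top reduces to 0: gcd > 1, so the symbol is 0.

0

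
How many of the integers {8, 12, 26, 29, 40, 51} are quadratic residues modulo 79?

4

(8/79) = +1 → QR.
(12/79) = -1 → non-residue.
(26/79) = +1 → QR.
(29/79) = -1 → non-residue.
(40/79) = +1 → QR.
(51/79) = +1 → QR.
Total quadratic residues among the 6: 4.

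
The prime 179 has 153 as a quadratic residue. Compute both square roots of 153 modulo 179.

42, 137

Since 179 ≡ 3 (mod 4), a square root of 153 is 153^((179+1)/4) = 153^45 mod 179.
Repeated squaring: 153^2≡139, 153^4≡168, 153^8≡121, 153^16≡142, 153^32≡116 (mod 179).
153^45 = 153^(32+8+4+1) ≡ 42 (mod 179).
Check: 42² = 1764 ≡ 153 (mod 179). The two roots are 42 and 137.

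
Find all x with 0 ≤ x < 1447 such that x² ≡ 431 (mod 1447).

Since 1447 ≡ 3 (mod 4), a square root of 431 is 431^((1447+1)/4) = 431^362 mod 1447.
Repeated squaring: 431^2≡545, 431^4≡390, 431^8≡165, 431^16≡1179, 431^32≡921, 431^64≡299, 431^128≡1134, 431^256≡1020 (mod 1447).
431^362 = 431^(256+64+32+8+2) ≡ 226 (mod 1447).
Check: 226² = 51076 ≡ 431 (mod 1447). The two roots are 226 and 1221.

226, 1221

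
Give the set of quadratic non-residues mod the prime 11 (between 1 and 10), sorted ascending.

Square k = 1,…,5 (k and 11−k give the same square):
1²=1, 2²=4, 3²=9, 4²≡5, 5²≡3 (mod 11).
The residues are {1, 3, 4, 5, 9}; the non-residues are the remaining 5 nonzero classes.

2, 6, 7, 8, 10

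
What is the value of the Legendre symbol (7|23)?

-1

Reciprocity: 7 ≡ 3 and 23 ≡ 3 (mod 4), so (7/23) = −(23/7).
Reduce top mod 7: now compute (2/7).
Pull out 2: since 7 ≡ 7 (mod 8), (2/7) = +1.
Reached (1/7) = 1. Collecting the sign flips along the way, the symbol is -1.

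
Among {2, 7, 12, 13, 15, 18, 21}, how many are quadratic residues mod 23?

(2/23) = +1 → QR.
(7/23) = -1 → non-residue.
(12/23) = +1 → QR.
(13/23) = +1 → QR.
(15/23) = -1 → non-residue.
(18/23) = +1 → QR.
(21/23) = -1 → non-residue.
Total quadratic residues among the 7: 4.

4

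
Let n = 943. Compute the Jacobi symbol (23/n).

Reciprocity: 23 ≡ 3 and 943 ≡ 3 (mod 4), so (23/943) = −(943/23).
Reduce top mod 23: now compute (0/23).
Top reduces to 0: gcd > 1, so the symbol is 0.

0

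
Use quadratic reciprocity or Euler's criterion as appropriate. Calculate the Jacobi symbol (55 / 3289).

0

Reciprocity: 55 ≡ 3 and 3289 ≡ 1 (mod 4), so (55/3289) = +(3289/55).
Reduce top mod 55: now compute (44/55).
Pull out 2^2: since 55 ≡ 7 (mod 8), (2/55) = +1, so (2/55)^2 = +1.
Reciprocity: 11 ≡ 3 and 55 ≡ 3 (mod 4), so (11/55) = −(55/11).
Reduce top mod 11: now compute (0/11).
Top reduces to 0: gcd > 1, so the symbol is 0.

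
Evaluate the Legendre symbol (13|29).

Reciprocity: 13 ≡ 1 and 29 ≡ 1 (mod 4), so (13/29) = +(29/13).
Reduce top mod 13: now compute (3/13).
Reciprocity: 3 ≡ 3 and 13 ≡ 1 (mod 4), so (3/13) = +(13/3).
Reduce top mod 3: now compute (1/3).
Reached (1/3) = 1. Collecting the sign flips along the way, the symbol is +1.

1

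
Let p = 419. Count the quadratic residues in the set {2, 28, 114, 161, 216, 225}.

4

(2/419) = -1 → non-residue.
(28/419) = +1 → QR.
(114/419) = +1 → QR.
(161/419) = +1 → QR.
(216/419) = -1 → non-residue.
(225/419) = +1 → QR.
Total quadratic residues among the 6: 4.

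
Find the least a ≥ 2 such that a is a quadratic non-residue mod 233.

3

(2/233) = +1, so 2 is a residue.
(3/233) = −1, so 3 is the smallest positive non-residue mod 233.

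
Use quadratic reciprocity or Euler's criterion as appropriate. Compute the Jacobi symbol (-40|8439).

-1

First reduce: -40 ≡ 8399 (mod 8439).
Reciprocity: 8399 ≡ 3 and 8439 ≡ 3 (mod 4), so (8399/8439) = −(8439/8399).
Reduce top mod 8399: now compute (40/8399).
Pull out 2^3: since 8399 ≡ 7 (mod 8), (2/8399) = +1, so (2/8399)^3 = +1.
Reciprocity: 5 ≡ 1 and 8399 ≡ 3 (mod 4), so (5/8399) = +(8399/5).
Reduce top mod 5: now compute (4/5).
Pull out 2^2: since 5 ≡ 5 (mod 8), (2/5) = -1, so (2/5)^2 = +1.
Reached (1/5) = 1. Collecting the sign flips along the way, the symbol is -1.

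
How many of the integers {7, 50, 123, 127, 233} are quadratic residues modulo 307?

3

(7/307) = +1 → QR.
(50/307) = -1 → non-residue.
(123/307) = -1 → non-residue.
(127/307) = +1 → QR.
(233/307) = +1 → QR.
Total quadratic residues among the 5: 3.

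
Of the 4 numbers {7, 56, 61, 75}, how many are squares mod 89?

(7/89) = -1 → non-residue.
(56/89) = -1 → non-residue.
(61/89) = -1 → non-residue.
(75/89) = -1 → non-residue.
Total quadratic residues among the 4: 0.

0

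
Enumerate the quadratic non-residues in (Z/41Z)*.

3 6 7 11 12 13 14 15 17 19 22 24 26 27 28 29 30 34 35 38

Square k = 1,…,20 (k and 41−k give the same square):
1²=1, 2²=4, 3²=9, 4²=16, 5²=25, 6²=36, 7²≡8, 8²≡23, 9²≡40, 10²≡18, 11²≡39, 12²≡21, 13²≡5, 14²≡32, 15²≡20, 16²≡10, 17²≡2, 18²≡37, 19²≡33, 20²≡31 (mod 41).
The residues are {1, 2, 4, 5, 8, 9, 10, 16, 18, 20, 21, 23, 25, 31, 32, 33, 36, 37, 39, 40}; the non-residues are the remaining 20 nonzero classes.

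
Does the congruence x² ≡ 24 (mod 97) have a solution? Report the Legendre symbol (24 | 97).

Pull out 2^3: since 97 ≡ 1 (mod 8), (2/97) = +1, so (2/97)^3 = +1.
Reciprocity: 3 ≡ 3 and 97 ≡ 1 (mod 4), so (3/97) = +(97/3).
Reduce top mod 3: now compute (1/3).
Reached (1/3) = 1. Collecting the sign flips along the way, the symbol is +1.

1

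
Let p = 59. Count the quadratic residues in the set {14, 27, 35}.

2

(14/59) = -1 → non-residue.
(27/59) = +1 → QR.
(35/59) = +1 → QR.
Total quadratic residues among the 3: 2.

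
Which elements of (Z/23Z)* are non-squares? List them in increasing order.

Square k = 1,…,11 (k and 23−k give the same square):
1²=1, 2²=4, 3²=9, 4²=16, 5²≡2, 6²≡13, 7²≡3, 8²≡18, 9²≡12, 10²≡8, 11²≡6 (mod 23).
The residues are {1, 2, 3, 4, 6, 8, 9, 12, 13, 16, 18}; the non-residues are the remaining 11 nonzero classes.

5,7,10,11,14,15,17,19,20,21,22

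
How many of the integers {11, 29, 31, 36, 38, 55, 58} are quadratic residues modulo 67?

(11/67) = -1 → non-residue.
(29/67) = +1 → QR.
(31/67) = -1 → non-residue.
(36/67) = +1 → QR.
(38/67) = -1 → non-residue.
(55/67) = +1 → QR.
(58/67) = -1 → non-residue.
Total quadratic residues among the 7: 3.

3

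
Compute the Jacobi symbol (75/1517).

-1

Reciprocity: 75 ≡ 3 and 1517 ≡ 1 (mod 4), so (75/1517) = +(1517/75).
Reduce top mod 75: now compute (17/75).
Reciprocity: 17 ≡ 1 and 75 ≡ 3 (mod 4), so (17/75) = +(75/17).
Reduce top mod 17: now compute (7/17).
Reciprocity: 7 ≡ 3 and 17 ≡ 1 (mod 4), so (7/17) = +(17/7).
Reduce top mod 7: now compute (3/7).
Reciprocity: 3 ≡ 3 and 7 ≡ 3 (mod 4), so (3/7) = −(7/3).
Reduce top mod 3: now compute (1/3).
Reached (1/3) = 1. Collecting the sign flips along the way, the symbol is -1.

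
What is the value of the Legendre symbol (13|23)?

Euler's criterion: (13/23) ≡ 13^11 (mod 23).
13^2 ≡ 8 (mod 23)
13^4 ≡ 18 (mod 23)
13^8 ≡ 2 (mod 23)
13^11 = 13^(8+2+1) ≡ 1 (mod 23).
Result is 1, so (13/23) = 1.

1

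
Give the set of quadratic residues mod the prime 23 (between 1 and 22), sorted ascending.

1,2,3,4,6,8,9,12,13,16,18

Square k = 1,…,11 (k and 23−k give the same square):
1²=1, 2²=4, 3²=9, 4²=16, 5²≡2, 6²≡13, 7²≡3, 8²≡18, 9²≡12, 10²≡8, 11²≡6 (mod 23).
So the quadratic residues mod 23 are {1, 2, 3, 4, 6, 8, 9, 12, 13, 16, 18}.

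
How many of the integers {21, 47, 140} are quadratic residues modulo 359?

1

(21/359) = -1 → non-residue.
(47/359) = +1 → QR.
(140/359) = -1 → non-residue.
Total quadratic residues among the 3: 1.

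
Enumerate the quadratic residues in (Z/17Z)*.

Square k = 1,…,8 (k and 17−k give the same square):
1²=1, 2²=4, 3²=9, 4²=16, 5²≡8, 6²≡2, 7²≡15, 8²≡13 (mod 17).
So the quadratic residues mod 17 are {1, 2, 4, 8, 9, 13, 15, 16}.

1, 2, 4, 8, 9, 13, 15, 16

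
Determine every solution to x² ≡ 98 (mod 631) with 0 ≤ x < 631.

Since 631 ≡ 3 (mod 4), a square root of 98 is 98^((631+1)/4) = 98^158 mod 631.
Repeated squaring: 98^2≡139, 98^4≡391, 98^8≡179, 98^16≡491, 98^32≡39, 98^64≡259, 98^128≡195 (mod 631).
98^158 = 98^(128+16+8+4+2) ≡ 604 (mod 631).
Check: 604² = 364816 ≡ 98 (mod 631). The two roots are 27 and 604.

27, 604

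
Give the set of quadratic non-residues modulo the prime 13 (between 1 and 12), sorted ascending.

2,5,6,7,8,11

Square k = 1,…,6 (k and 13−k give the same square):
1²=1, 2²=4, 3²=9, 4²≡3, 5²≡12, 6²≡10 (mod 13).
The residues are {1, 3, 4, 9, 10, 12}; the non-residues are the remaining 6 nonzero classes.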